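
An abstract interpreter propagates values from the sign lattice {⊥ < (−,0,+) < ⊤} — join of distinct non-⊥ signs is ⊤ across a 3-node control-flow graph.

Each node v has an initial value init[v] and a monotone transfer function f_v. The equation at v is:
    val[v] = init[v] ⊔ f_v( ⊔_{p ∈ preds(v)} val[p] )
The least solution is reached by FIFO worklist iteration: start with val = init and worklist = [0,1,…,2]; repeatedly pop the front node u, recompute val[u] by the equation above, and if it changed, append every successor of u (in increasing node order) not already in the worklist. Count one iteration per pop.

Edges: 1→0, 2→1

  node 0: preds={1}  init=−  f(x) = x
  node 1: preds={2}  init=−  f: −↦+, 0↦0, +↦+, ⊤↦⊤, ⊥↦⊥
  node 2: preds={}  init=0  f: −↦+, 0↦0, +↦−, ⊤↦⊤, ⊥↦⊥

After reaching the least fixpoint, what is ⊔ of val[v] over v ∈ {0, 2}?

Iteration log — 4 steps:
  step 1. node 0  ⊔preds=−  new=−  stable
  step 2. node 1  ⊔preds=0  new=⊤  old=−  +wl: 0
  step 3. node 2  ⊔preds=⊥  new=0  stable
  step 4. node 0  ⊔preds=⊤  new=⊤  old=−  +wl: 

Least fixpoint reached:
  node 0: ⊤
  node 1: ⊤
  node 2: 0

⊤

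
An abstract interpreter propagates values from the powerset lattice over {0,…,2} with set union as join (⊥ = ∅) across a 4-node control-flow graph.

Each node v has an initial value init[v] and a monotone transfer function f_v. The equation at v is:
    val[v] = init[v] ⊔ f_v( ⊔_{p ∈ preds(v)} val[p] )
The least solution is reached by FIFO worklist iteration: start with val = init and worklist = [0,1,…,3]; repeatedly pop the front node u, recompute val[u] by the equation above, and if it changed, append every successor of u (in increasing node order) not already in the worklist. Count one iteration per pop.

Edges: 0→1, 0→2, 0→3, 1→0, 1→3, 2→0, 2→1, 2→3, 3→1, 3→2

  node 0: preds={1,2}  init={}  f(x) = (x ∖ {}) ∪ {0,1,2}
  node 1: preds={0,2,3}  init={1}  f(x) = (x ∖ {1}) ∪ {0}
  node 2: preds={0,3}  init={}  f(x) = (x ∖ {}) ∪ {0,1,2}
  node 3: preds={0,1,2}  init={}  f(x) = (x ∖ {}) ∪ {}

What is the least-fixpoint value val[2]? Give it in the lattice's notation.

Worklist (7 pops):
  #1 pop 0: in={1} → {0,1,2} (was {}); enqueue []
  #2 pop 1: in={0,1,2} → {0,1,2} (was {1}); enqueue [0]
  #3 pop 2: in={0,1,2} → {0,1,2} (was {}); enqueue [1]
  #4 pop 3: in={0,1,2} → {0,1,2} (was {}); enqueue [2]
  #5 pop 0: in={0,1,2} → {0,1,2} (no change)
  #6 pop 1: in={0,1,2} → {0,1,2} (no change)
  #7 pop 2: in={0,1,2} → {0,1,2} (no change)

Fixpoint:
  val[0] = {0,1,2}
  val[1] = {0,1,2}
  val[2] = {0,1,2}
  val[3] = {0,1,2}

{0,1,2}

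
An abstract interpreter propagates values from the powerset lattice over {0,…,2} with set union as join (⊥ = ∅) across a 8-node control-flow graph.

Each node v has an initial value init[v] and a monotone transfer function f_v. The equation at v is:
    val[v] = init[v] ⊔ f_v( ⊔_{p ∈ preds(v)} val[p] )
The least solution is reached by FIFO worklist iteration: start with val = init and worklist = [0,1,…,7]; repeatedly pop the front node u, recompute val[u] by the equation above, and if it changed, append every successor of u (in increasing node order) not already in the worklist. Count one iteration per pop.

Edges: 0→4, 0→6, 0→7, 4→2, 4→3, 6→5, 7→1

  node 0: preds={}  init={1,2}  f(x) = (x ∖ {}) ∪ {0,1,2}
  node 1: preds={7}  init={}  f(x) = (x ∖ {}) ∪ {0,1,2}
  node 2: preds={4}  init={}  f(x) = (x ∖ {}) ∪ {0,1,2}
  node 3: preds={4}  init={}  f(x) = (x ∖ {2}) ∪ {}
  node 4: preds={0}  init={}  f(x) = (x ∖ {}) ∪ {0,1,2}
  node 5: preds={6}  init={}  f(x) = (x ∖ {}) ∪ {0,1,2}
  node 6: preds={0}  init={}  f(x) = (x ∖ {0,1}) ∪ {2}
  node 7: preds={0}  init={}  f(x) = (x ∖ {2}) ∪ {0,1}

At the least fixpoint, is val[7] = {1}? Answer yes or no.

no

Trace (12 dequeues):
  [1] u=0 | in {} | out {0,1,2} | prev {1,2} | push {}
  [2] u=1 | in {} | out {0,1,2} | prev {} | push {}
  [3] u=2 | in {} | out {0,1,2} | prev {} | push {}
  [4] u=3 | in {} | out {} | ==
  [5] u=4 | in {0,1,2} | out {0,1,2} | prev {} | push {2,3}
  [6] u=5 | in {} | out {0,1,2} | prev {} | push {}
  [7] u=6 | in {0,1,2} | out {2} | prev {} | push {5}
  [8] u=7 | in {0,1,2} | out {0,1} | prev {} | push {1}
  [9] u=2 | in {0,1,2} | out {0,1,2} | ==
  [10] u=3 | in {0,1,2} | out {0,1} | prev {} | push {}
  [11] u=5 | in {2} | out {0,1,2} | ==
  [12] u=1 | in {0,1} | out {0,1,2} | ==

Converged values:
  [0] {0,1,2}
  [1] {0,1,2}
  [2] {0,1,2}
  [3] {0,1}
  [4] {0,1,2}
  [5] {0,1,2}
  [6] {2}
  [7] {0,1}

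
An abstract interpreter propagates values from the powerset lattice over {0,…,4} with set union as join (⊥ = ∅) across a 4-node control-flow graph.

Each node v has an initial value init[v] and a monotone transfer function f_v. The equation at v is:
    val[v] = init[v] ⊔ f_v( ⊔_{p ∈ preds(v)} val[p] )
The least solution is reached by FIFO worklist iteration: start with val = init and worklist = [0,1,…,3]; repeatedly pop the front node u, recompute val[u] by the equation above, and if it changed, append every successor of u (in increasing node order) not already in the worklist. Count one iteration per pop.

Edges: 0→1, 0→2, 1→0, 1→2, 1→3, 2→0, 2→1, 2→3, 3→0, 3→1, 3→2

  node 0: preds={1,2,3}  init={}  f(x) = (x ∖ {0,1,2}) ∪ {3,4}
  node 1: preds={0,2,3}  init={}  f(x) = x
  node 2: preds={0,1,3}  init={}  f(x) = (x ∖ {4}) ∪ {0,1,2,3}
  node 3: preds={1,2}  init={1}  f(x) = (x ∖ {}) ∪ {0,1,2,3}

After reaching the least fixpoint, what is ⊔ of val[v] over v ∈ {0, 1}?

Iteration log — 9 steps:
  step 1. node 0  ⊔preds={1}  new={3,4}  old={}  +wl: 
  step 2. node 1  ⊔preds={1,3,4}  new={1,3,4}  old={}  +wl: 0
  step 3. node 2  ⊔preds={1,3,4}  new={0,1,2,3}  old={}  +wl: 1
  step 4. node 3  ⊔preds={0,1,2,3,4}  new={0,1,2,3,4}  old={1}  +wl: 2
  step 5. node 0  ⊔preds={0,1,2,3,4}  new={3,4}  stable
  step 6. node 1  ⊔preds={0,1,2,3,4}  new={0,1,2,3,4}  old={1,3,4}  +wl: 0,3
  step 7. node 2  ⊔preds={0,1,2,3,4}  new={0,1,2,3}  stable
  step 8. node 0  ⊔preds={0,1,2,3,4}  new={3,4}  stable
  step 9. node 3  ⊔preds={0,1,2,3,4}  new={0,1,2,3,4}  stable

Least fixpoint reached:
  node 0: {3,4}
  node 1: {0,1,2,3,4}
  node 2: {0,1,2,3}
  node 3: {0,1,2,3,4}

{0,1,2,3,4}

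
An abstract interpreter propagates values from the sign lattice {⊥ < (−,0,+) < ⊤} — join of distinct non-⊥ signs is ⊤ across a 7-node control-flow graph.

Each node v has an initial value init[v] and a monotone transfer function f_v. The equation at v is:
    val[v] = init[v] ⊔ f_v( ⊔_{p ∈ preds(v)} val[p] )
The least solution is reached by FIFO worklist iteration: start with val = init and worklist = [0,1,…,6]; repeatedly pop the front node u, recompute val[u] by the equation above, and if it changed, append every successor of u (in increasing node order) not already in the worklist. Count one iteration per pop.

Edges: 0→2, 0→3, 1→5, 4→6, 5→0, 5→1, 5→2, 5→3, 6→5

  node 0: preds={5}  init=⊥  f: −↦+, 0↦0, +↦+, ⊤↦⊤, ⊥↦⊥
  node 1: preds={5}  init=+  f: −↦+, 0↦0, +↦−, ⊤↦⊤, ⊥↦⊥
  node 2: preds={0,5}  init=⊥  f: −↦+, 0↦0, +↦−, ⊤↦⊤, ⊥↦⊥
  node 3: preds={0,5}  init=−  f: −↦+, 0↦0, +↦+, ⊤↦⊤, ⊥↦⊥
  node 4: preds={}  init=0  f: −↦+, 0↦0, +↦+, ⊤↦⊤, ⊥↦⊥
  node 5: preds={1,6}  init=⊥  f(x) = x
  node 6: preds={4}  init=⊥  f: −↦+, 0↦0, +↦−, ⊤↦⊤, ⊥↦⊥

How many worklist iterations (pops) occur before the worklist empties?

16

Iteration log — 16 steps:
  step 1. node 0  ⊔preds=⊥  new=⊥  stable
  step 2. node 1  ⊔preds=⊥  new=+  stable
  step 3. node 2  ⊔preds=⊥  new=⊥  stable
  step 4. node 3  ⊔preds=⊥  new=−  stable
  step 5. node 4  ⊔preds=⊥  new=0  stable
  step 6. node 5  ⊔preds=+  new=+  old=⊥  +wl: 0,1,2,3
  step 7. node 6  ⊔preds=0  new=0  old=⊥  +wl: 5
  step 8. node 0  ⊔preds=+  new=+  old=⊥  +wl: 
  step 9. node 1  ⊔preds=+  new=⊤  old=+  +wl: 
  step 10. node 2  ⊔preds=+  new=−  old=⊥  +wl: 
  step 11. node 3  ⊔preds=+  new=⊤  old=−  +wl: 
  step 12. node 5  ⊔preds=⊤  new=⊤  old=+  +wl: 0,1,2,3
  step 13. node 0  ⊔preds=⊤  new=⊤  old=+  +wl: 
  step 14. node 1  ⊔preds=⊤  new=⊤  stable
  step 15. node 2  ⊔preds=⊤  new=⊤  old=−  +wl: 
  step 16. node 3  ⊔preds=⊤  new=⊤  stable

Least fixpoint reached:
  node 0: ⊤
  node 1: ⊤
  node 2: ⊤
  node 3: ⊤
  node 4: 0
  node 5: ⊤
  node 6: 0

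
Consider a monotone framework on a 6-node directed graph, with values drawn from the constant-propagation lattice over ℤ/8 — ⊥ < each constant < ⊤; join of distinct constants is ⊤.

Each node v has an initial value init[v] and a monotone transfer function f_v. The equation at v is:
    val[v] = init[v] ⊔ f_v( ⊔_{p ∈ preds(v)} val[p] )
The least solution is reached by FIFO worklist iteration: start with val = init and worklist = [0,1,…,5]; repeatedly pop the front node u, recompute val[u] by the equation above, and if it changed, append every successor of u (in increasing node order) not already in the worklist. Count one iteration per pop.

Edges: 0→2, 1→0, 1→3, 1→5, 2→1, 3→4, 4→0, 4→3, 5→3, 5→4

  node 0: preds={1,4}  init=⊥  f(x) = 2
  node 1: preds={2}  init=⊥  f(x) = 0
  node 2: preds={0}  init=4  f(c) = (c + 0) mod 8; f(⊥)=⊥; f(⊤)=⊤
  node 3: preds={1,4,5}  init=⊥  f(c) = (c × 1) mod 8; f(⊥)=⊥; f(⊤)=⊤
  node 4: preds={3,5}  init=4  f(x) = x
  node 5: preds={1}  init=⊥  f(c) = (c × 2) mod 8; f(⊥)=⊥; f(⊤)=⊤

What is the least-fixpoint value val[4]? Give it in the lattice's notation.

⊤

Worklist (10 pops):
  #1 pop 0: in=4 → 2 (was ⊥); enqueue []
  #2 pop 1: in=4 → 0 (was ⊥); enqueue [0]
  #3 pop 2: in=2 → ⊤ (was 4); enqueue [1]
  #4 pop 3: in=⊤ → ⊤ (was ⊥); enqueue []
  #5 pop 4: in=⊤ → ⊤ (was 4); enqueue [3]
  #6 pop 5: in=0 → 0 (was ⊥); enqueue [4]
  #7 pop 0: in=⊤ → 2 (no change)
  #8 pop 1: in=⊤ → 0 (no change)
  #9 pop 3: in=⊤ → ⊤ (no change)
  #10 pop 4: in=⊤ → ⊤ (no change)

Fixpoint:
  val[0] = 2
  val[1] = 0
  val[2] = ⊤
  val[3] = ⊤
  val[4] = ⊤
  val[5] = 0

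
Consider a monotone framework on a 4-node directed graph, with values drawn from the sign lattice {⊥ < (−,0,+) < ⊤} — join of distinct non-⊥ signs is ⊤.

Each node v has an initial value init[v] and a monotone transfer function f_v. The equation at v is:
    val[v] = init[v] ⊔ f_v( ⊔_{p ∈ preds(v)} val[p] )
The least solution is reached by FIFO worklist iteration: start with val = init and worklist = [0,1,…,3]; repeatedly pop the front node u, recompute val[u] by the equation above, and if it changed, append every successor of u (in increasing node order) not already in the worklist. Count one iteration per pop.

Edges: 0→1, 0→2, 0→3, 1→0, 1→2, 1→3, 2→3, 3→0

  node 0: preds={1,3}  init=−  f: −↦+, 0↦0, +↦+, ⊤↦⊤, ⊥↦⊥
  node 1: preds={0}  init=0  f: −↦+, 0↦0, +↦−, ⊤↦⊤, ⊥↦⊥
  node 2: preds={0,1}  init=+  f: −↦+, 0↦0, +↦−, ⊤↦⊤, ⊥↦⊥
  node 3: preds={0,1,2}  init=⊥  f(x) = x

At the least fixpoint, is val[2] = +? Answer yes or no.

no

Iteration log — 5 steps:
  step 1. node 0  ⊔preds=0  new=⊤  old=−  +wl: 
  step 2. node 1  ⊔preds=⊤  new=⊤  old=0  +wl: 0
  step 3. node 2  ⊔preds=⊤  new=⊤  old=+  +wl: 
  step 4. node 3  ⊔preds=⊤  new=⊤  old=⊥  +wl: 
  step 5. node 0  ⊔preds=⊤  new=⊤  stable

Least fixpoint reached:
  node 0: ⊤
  node 1: ⊤
  node 2: ⊤
  node 3: ⊤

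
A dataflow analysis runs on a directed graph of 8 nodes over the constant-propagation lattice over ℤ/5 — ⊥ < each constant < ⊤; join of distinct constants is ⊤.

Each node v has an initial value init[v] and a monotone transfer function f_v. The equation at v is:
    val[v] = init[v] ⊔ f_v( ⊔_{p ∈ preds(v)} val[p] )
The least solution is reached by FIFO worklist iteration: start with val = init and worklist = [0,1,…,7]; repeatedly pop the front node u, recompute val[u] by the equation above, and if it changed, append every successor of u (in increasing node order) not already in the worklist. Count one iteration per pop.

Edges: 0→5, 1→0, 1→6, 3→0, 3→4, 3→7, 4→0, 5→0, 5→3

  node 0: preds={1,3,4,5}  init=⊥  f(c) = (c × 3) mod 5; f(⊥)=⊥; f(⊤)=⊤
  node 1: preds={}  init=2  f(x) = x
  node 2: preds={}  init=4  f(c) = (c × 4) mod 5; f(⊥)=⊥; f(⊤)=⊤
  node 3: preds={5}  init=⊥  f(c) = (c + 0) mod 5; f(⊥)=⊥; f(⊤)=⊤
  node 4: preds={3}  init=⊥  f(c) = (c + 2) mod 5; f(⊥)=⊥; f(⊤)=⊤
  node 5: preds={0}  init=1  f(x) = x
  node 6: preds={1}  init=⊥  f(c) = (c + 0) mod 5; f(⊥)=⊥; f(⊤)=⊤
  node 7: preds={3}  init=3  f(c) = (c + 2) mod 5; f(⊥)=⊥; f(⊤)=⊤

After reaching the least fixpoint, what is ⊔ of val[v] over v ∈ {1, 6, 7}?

⊤

Iteration log — 14 steps:
  step 1. node 0  ⊔preds=⊤  new=⊤  old=⊥  +wl: 
  step 2. node 1  ⊔preds=⊥  new=2  stable
  step 3. node 2  ⊔preds=⊥  new=4  stable
  step 4. node 3  ⊔preds=1  new=1  old=⊥  +wl: 0
  step 5. node 4  ⊔preds=1  new=3  old=⊥  +wl: 
  step 6. node 5  ⊔preds=⊤  new=⊤  old=1  +wl: 3
  step 7. node 6  ⊔preds=2  new=2  old=⊥  +wl: 
  step 8. node 7  ⊔preds=1  new=3  stable
  step 9. node 0  ⊔preds=⊤  new=⊤  stable
  step 10. node 3  ⊔preds=⊤  new=⊤  old=1  +wl: 0,4,7
  step 11. node 0  ⊔preds=⊤  new=⊤  stable
  step 12. node 4  ⊔preds=⊤  new=⊤  old=3  +wl: 0
  step 13. node 7  ⊔preds=⊤  new=⊤  old=3  +wl: 
  step 14. node 0  ⊔preds=⊤  new=⊤  stable

Least fixpoint reached:
  node 0: ⊤
  node 1: 2
  node 2: 4
  node 3: ⊤
  node 4: ⊤
  node 5: ⊤
  node 6: 2
  node 7: ⊤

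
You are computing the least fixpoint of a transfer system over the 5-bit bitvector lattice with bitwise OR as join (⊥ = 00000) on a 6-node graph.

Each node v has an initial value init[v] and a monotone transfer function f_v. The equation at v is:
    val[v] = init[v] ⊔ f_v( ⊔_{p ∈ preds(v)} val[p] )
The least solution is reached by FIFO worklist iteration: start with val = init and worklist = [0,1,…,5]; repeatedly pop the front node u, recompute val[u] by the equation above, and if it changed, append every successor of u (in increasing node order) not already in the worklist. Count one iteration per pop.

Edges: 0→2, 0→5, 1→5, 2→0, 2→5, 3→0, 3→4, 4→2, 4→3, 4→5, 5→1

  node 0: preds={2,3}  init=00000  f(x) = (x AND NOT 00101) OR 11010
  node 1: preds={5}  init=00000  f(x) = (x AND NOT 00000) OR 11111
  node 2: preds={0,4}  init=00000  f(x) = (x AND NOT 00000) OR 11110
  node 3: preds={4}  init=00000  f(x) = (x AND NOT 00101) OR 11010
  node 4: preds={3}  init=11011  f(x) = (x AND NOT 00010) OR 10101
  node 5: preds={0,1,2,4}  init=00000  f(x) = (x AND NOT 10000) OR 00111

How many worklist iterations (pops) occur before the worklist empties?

Iteration log — 10 steps:
  step 1. node 0  ⊔preds=00000  new=11010  old=00000  +wl: 
  step 2. node 1  ⊔preds=00000  new=11111  old=00000  +wl: 
  step 3. node 2  ⊔preds=11011  new=11111  old=00000  +wl: 0
  step 4. node 3  ⊔preds=11011  new=11010  old=00000  +wl: 
  step 5. node 4  ⊔preds=11010  new=11111  old=11011  +wl: 2,3
  step 6. node 5  ⊔preds=11111  new=01111  old=00000  +wl: 1
  step 7. node 0  ⊔preds=11111  new=11010  stable
  step 8. node 2  ⊔preds=11111  new=11111  stable
  step 9. node 3  ⊔preds=11111  new=11010  stable
  step 10. node 1  ⊔preds=01111  new=11111  stable

Least fixpoint reached:
  node 0: 11010
  node 1: 11111
  node 2: 11111
  node 3: 11010
  node 4: 11111
  node 5: 01111

10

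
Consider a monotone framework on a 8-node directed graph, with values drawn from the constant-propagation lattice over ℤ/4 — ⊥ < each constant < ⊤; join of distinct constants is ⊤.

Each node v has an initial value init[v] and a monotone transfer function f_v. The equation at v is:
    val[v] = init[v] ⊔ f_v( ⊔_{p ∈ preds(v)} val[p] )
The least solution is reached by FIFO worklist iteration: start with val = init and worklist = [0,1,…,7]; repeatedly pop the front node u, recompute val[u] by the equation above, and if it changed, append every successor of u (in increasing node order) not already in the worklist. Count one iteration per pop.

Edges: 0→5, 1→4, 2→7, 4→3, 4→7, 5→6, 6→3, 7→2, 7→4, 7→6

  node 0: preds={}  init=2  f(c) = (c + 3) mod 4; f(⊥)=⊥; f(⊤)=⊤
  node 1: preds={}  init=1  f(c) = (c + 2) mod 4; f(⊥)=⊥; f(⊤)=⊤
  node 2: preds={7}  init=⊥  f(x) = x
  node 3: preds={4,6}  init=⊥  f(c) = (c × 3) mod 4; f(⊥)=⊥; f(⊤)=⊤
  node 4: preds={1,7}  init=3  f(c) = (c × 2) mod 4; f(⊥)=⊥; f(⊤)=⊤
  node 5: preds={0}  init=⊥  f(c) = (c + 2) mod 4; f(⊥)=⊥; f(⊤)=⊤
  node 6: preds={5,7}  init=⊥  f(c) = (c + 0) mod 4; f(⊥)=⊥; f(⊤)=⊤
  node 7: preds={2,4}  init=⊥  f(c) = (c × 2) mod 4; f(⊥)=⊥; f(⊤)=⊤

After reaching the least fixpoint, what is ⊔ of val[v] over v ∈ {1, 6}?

⊤

Iteration log — 14 steps:
  step 1. node 0  ⊔preds=⊥  new=2  stable
  step 2. node 1  ⊔preds=⊥  new=1  stable
  step 3. node 2  ⊔preds=⊥  new=⊥  stable
  step 4. node 3  ⊔preds=3  new=1  old=⊥  +wl: 
  step 5. node 4  ⊔preds=1  new=⊤  old=3  +wl: 3
  step 6. node 5  ⊔preds=2  new=0  old=⊥  +wl: 
  step 7. node 6  ⊔preds=0  new=0  old=⊥  +wl: 
  step 8. node 7  ⊔preds=⊤  new=⊤  old=⊥  +wl: 2,4,6
  step 9. node 3  ⊔preds=⊤  new=⊤  old=1  +wl: 
  step 10. node 2  ⊔preds=⊤  new=⊤  old=⊥  +wl: 7
  step 11. node 4  ⊔preds=⊤  new=⊤  stable
  step 12. node 6  ⊔preds=⊤  new=⊤  old=0  +wl: 3
  step 13. node 7  ⊔preds=⊤  new=⊤  stable
  step 14. node 3  ⊔preds=⊤  new=⊤  stable

Least fixpoint reached:
  node 0: 2
  node 1: 1
  node 2: ⊤
  node 3: ⊤
  node 4: ⊤
  node 5: 0
  node 6: ⊤
  node 7: ⊤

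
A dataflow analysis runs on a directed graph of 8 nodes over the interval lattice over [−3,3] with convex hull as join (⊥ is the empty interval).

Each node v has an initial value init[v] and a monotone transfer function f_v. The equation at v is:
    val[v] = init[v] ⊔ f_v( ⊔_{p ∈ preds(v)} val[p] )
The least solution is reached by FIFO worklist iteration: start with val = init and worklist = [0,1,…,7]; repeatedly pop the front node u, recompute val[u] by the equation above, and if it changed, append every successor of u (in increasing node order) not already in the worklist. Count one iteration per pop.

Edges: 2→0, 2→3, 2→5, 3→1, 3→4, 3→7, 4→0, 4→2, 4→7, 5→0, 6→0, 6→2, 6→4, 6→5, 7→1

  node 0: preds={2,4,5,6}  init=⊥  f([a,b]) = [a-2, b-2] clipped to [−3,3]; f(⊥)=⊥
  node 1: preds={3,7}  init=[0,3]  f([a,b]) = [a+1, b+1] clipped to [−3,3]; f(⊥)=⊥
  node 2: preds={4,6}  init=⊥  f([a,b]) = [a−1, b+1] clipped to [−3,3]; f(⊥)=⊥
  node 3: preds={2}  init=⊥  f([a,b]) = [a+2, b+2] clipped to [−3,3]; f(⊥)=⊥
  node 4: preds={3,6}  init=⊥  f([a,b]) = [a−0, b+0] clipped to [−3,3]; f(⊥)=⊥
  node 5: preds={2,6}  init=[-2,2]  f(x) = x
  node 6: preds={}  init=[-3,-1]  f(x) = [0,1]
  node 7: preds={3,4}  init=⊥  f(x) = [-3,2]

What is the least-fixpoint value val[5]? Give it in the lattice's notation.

[-3,3]

Iteration log — 20 steps:
  step 1. node 0  ⊔preds=[-3,2]  new=[-3,0]  old=⊥  +wl: 
  step 2. node 1  ⊔preds=⊥  new=[0,3]  stable
  step 3. node 2  ⊔preds=[-3,-1]  new=[-3,0]  old=⊥  +wl: 0
  step 4. node 3  ⊔preds=[-3,0]  new=[-1,2]  old=⊥  +wl: 1
  step 5. node 4  ⊔preds=[-3,2]  new=[-3,2]  old=⊥  +wl: 2
  step 6. node 5  ⊔preds=[-3,0]  new=[-3,2]  old=[-2,2]  +wl: 
  step 7. node 6  ⊔preds=⊥  new=[-3,1]  old=[-3,-1]  +wl: 4,5
  step 8. node 7  ⊔preds=[-3,2]  new=[-3,2]  old=⊥  +wl: 
  step 9. node 0  ⊔preds=[-3,2]  new=[-3,0]  stable
  step 10. node 1  ⊔preds=[-3,2]  new=[-2,3]  old=[0,3]  +wl: 
  step 11. node 2  ⊔preds=[-3,2]  new=[-3,3]  old=[-3,0]  +wl: 0,3
  step 12. node 4  ⊔preds=[-3,2]  new=[-3,2]  stable
  step 13. node 5  ⊔preds=[-3,3]  new=[-3,3]  old=[-3,2]  +wl: 
  step 14. node 0  ⊔preds=[-3,3]  new=[-3,1]  old=[-3,0]  +wl: 
  step 15. node 3  ⊔preds=[-3,3]  new=[-1,3]  old=[-1,2]  +wl: 1,4,7
  step 16. node 1  ⊔preds=[-3,3]  new=[-2,3]  stable
  step 17. node 4  ⊔preds=[-3,3]  new=[-3,3]  old=[-3,2]  +wl: 0,2
  step 18. node 7  ⊔preds=[-3,3]  new=[-3,2]  stable
  step 19. node 0  ⊔preds=[-3,3]  new=[-3,1]  stable
  step 20. node 2  ⊔preds=[-3,3]  new=[-3,3]  stable

Least fixpoint reached:
  node 0: [-3,1]
  node 1: [-2,3]
  node 2: [-3,3]
  node 3: [-1,3]
  node 4: [-3,3]
  node 5: [-3,3]
  node 6: [-3,1]
  node 7: [-3,2]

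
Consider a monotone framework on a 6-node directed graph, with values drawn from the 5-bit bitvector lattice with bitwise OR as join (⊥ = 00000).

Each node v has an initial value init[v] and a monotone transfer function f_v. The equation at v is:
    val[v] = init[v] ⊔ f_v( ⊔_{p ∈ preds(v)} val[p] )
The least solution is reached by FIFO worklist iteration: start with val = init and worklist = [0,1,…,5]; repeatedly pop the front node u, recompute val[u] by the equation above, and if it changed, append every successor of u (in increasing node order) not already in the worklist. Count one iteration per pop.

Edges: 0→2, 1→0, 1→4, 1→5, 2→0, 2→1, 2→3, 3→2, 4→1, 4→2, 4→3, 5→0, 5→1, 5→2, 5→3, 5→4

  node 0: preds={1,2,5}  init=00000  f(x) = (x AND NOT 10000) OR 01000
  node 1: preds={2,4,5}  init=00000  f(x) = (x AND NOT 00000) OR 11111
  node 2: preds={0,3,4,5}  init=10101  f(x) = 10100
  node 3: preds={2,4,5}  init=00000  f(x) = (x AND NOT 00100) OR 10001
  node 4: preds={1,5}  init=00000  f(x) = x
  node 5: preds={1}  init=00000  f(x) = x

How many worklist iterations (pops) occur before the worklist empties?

12

Worklist (12 pops):
  #1 pop 0: in=10101 → 01101 (was 00000); enqueue []
  #2 pop 1: in=10101 → 11111 (was 00000); enqueue [0]
  #3 pop 2: in=01101 → 10101 (no change)
  #4 pop 3: in=10101 → 10001 (was 00000); enqueue [2]
  #5 pop 4: in=11111 → 11111 (was 00000); enqueue [1,3]
  #6 pop 5: in=11111 → 11111 (was 00000); enqueue [4]
  #7 pop 0: in=11111 → 01111 (was 01101); enqueue []
  #8 pop 2: in=11111 → 10101 (no change)
  #9 pop 1: in=11111 → 11111 (no change)
  #10 pop 3: in=11111 → 11011 (was 10001); enqueue [2]
  #11 pop 4: in=11111 → 11111 (no change)
  #12 pop 2: in=11111 → 10101 (no change)

Fixpoint:
  val[0] = 01111
  val[1] = 11111
  val[2] = 10101
  val[3] = 11011
  val[4] = 11111
  val[5] = 11111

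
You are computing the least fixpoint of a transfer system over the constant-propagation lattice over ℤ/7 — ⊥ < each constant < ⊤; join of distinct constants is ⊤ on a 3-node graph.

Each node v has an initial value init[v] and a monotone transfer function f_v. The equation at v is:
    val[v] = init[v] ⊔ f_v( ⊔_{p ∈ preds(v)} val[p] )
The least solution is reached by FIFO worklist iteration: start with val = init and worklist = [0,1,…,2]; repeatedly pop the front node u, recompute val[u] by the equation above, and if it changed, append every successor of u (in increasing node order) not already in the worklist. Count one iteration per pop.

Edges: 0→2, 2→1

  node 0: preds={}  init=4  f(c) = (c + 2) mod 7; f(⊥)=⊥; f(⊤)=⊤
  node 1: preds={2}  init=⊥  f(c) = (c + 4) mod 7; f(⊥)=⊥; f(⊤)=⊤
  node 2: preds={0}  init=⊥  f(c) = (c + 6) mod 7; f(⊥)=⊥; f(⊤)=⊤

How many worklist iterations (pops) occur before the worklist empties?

4

Worklist (4 pops):
  #1 pop 0: in=⊥ → 4 (no change)
  #2 pop 1: in=⊥ → ⊥ (no change)
  #3 pop 2: in=4 → 3 (was ⊥); enqueue [1]
  #4 pop 1: in=3 → 0 (was ⊥); enqueue []

Fixpoint:
  val[0] = 4
  val[1] = 0
  val[2] = 3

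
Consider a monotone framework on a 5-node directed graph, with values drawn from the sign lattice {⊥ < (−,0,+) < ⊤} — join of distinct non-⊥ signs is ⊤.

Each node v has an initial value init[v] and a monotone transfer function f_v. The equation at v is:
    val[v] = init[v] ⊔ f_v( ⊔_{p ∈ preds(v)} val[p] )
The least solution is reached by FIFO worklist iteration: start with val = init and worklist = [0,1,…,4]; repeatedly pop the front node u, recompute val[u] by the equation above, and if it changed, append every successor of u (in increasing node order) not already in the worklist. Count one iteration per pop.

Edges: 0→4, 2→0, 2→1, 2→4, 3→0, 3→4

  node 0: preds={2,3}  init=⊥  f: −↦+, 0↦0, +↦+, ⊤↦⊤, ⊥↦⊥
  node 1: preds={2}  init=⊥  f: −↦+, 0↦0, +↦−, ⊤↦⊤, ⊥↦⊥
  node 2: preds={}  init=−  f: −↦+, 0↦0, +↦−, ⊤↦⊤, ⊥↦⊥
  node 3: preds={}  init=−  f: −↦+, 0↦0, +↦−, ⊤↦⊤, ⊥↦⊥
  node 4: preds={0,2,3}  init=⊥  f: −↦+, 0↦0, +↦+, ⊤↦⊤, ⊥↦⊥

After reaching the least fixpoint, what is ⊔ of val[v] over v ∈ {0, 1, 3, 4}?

Iteration log — 5 steps:
  step 1. node 0  ⊔preds=−  new=+  old=⊥  +wl: 
  step 2. node 1  ⊔preds=−  new=+  old=⊥  +wl: 
  step 3. node 2  ⊔preds=⊥  new=−  stable
  step 4. node 3  ⊔preds=⊥  new=−  stable
  step 5. node 4  ⊔preds=⊤  new=⊤  old=⊥  +wl: 

Least fixpoint reached:
  node 0: +
  node 1: +
  node 2: −
  node 3: −
  node 4: ⊤

⊤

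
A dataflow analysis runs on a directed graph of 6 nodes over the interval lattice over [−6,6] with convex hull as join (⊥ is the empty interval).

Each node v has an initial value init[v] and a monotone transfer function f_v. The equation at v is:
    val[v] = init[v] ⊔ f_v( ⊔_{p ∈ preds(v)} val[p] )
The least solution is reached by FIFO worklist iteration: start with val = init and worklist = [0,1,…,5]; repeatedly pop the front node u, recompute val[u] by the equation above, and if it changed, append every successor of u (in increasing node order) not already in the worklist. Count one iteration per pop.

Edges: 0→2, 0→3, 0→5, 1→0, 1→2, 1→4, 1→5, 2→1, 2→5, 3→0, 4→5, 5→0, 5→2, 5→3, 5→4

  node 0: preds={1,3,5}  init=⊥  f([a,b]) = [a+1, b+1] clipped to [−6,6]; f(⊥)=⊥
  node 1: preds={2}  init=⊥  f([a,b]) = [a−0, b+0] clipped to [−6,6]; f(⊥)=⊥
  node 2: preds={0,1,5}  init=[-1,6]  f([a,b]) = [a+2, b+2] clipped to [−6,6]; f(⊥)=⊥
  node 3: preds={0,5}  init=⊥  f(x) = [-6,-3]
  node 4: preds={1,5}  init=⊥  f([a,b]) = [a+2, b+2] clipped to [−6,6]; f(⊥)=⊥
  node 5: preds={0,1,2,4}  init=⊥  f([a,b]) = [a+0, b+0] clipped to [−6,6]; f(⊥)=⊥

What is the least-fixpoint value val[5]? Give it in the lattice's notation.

Iteration log — 17 steps:
  step 1. node 0  ⊔preds=⊥  new=⊥  stable
  step 2. node 1  ⊔preds=[-1,6]  new=[-1,6]  old=⊥  +wl: 0
  step 3. node 2  ⊔preds=[-1,6]  new=[-1,6]  stable
  step 4. node 3  ⊔preds=⊥  new=[-6,-3]  old=⊥  +wl: 
  step 5. node 4  ⊔preds=[-1,6]  new=[1,6]  old=⊥  +wl: 
  step 6. node 5  ⊔preds=[-1,6]  new=[-1,6]  old=⊥  +wl: 2,3,4
  step 7. node 0  ⊔preds=[-6,6]  new=[-5,6]  old=⊥  +wl: 5
  step 8. node 2  ⊔preds=[-5,6]  new=[-3,6]  old=[-1,6]  +wl: 1
  step 9. node 3  ⊔preds=[-5,6]  new=[-6,-3]  stable
  step 10. node 4  ⊔preds=[-1,6]  new=[1,6]  stable
  step 11. node 5  ⊔preds=[-5,6]  new=[-5,6]  old=[-1,6]  +wl: 0,2,3,4
  step 12. node 1  ⊔preds=[-3,6]  new=[-3,6]  old=[-1,6]  +wl: 5
  step 13. node 0  ⊔preds=[-6,6]  new=[-5,6]  stable
  step 14. node 2  ⊔preds=[-5,6]  new=[-3,6]  stable
  step 15. node 3  ⊔preds=[-5,6]  new=[-6,-3]  stable
  step 16. node 4  ⊔preds=[-5,6]  new=[-3,6]  old=[1,6]  +wl: 
  step 17. node 5  ⊔preds=[-5,6]  new=[-5,6]  stable

Least fixpoint reached:
  node 0: [-5,6]
  node 1: [-3,6]
  node 2: [-3,6]
  node 3: [-6,-3]
  node 4: [-3,6]
  node 5: [-5,6]

[-5,6]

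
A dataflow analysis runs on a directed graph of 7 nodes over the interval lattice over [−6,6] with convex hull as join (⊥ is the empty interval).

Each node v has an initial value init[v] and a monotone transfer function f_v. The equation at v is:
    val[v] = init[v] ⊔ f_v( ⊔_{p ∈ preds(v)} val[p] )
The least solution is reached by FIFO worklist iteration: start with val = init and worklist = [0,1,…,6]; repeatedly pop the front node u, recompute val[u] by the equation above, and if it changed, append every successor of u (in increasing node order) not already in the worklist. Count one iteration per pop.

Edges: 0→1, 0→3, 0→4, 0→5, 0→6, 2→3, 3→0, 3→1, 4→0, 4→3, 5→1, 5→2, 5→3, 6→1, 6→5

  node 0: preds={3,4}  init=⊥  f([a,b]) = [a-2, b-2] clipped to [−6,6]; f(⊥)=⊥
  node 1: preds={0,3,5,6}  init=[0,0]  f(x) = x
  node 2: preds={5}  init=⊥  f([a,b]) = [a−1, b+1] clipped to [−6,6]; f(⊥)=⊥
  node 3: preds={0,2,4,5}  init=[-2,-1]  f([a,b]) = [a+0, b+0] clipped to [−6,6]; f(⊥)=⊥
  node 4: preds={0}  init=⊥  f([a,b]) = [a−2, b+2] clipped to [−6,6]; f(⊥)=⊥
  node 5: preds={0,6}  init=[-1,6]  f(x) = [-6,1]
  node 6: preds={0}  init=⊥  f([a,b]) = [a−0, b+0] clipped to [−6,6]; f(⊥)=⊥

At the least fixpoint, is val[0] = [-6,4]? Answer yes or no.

Worklist (18 pops):
  #1 pop 0: in=[-2,-1] → [-4,-3] (was ⊥); enqueue []
  #2 pop 1: in=[-4,6] → [-4,6] (was [0,0]); enqueue []
  #3 pop 2: in=[-1,6] → [-2,6] (was ⊥); enqueue []
  #4 pop 3: in=[-4,6] → [-4,6] (was [-2,-1]); enqueue [0,1]
  #5 pop 4: in=[-4,-3] → [-6,-1] (was ⊥); enqueue [3]
  #6 pop 5: in=[-4,-3] → [-6,6] (was [-1,6]); enqueue [2]
  #7 pop 6: in=[-4,-3] → [-4,-3] (was ⊥); enqueue [5]
  #8 pop 0: in=[-6,6] → [-6,4] (was [-4,-3]); enqueue [4,6]
  #9 pop 1: in=[-6,6] → [-6,6] (was [-4,6]); enqueue []
  #10 pop 3: in=[-6,6] → [-6,6] (was [-4,6]); enqueue [0,1]
  #11 pop 2: in=[-6,6] → [-6,6] (was [-2,6]); enqueue [3]
  #12 pop 5: in=[-6,4] → [-6,6] (no change)
  #13 pop 4: in=[-6,4] → [-6,6] (was [-6,-1]); enqueue []
  #14 pop 6: in=[-6,4] → [-6,4] (was [-4,-3]); enqueue [5]
  #15 pop 0: in=[-6,6] → [-6,4] (no change)
  #16 pop 1: in=[-6,6] → [-6,6] (no change)
  #17 pop 3: in=[-6,6] → [-6,6] (no change)
  #18 pop 5: in=[-6,4] → [-6,6] (no change)

Fixpoint:
  val[0] = [-6,4]
  val[1] = [-6,6]
  val[2] = [-6,6]
  val[3] = [-6,6]
  val[4] = [-6,6]
  val[5] = [-6,6]
  val[6] = [-6,4]

yes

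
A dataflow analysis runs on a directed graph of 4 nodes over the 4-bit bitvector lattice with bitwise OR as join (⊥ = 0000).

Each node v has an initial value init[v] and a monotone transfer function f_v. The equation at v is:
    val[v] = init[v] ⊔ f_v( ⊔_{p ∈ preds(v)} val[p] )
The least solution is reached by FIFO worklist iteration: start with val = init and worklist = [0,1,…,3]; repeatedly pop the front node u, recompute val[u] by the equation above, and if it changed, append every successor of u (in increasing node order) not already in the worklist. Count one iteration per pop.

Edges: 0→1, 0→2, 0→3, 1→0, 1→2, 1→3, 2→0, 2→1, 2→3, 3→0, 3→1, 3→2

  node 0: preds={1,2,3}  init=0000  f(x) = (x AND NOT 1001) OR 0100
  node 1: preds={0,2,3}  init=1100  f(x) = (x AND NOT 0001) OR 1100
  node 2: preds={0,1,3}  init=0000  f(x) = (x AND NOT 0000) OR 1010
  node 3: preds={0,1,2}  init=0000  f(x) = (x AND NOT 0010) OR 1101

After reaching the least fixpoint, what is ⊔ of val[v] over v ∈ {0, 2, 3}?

Iteration log — 10 steps:
  step 1. node 0  ⊔preds=1100  new=0100  old=0000  +wl: 
  step 2. node 1  ⊔preds=0100  new=1100  stable
  step 3. node 2  ⊔preds=1100  new=1110  old=0000  +wl: 0,1
  step 4. node 3  ⊔preds=1110  new=1101  old=0000  +wl: 2
  step 5. node 0  ⊔preds=1111  new=0110  old=0100  +wl: 3
  step 6. node 1  ⊔preds=1111  new=1110  old=1100  +wl: 0
  step 7. node 2  ⊔preds=1111  new=1111  old=1110  +wl: 1
  step 8. node 3  ⊔preds=1111  new=1101  stable
  step 9. node 0  ⊔preds=1111  new=0110  stable
  step 10. node 1  ⊔preds=1111  new=1110  stable

Least fixpoint reached:
  node 0: 0110
  node 1: 1110
  node 2: 1111
  node 3: 1101

1111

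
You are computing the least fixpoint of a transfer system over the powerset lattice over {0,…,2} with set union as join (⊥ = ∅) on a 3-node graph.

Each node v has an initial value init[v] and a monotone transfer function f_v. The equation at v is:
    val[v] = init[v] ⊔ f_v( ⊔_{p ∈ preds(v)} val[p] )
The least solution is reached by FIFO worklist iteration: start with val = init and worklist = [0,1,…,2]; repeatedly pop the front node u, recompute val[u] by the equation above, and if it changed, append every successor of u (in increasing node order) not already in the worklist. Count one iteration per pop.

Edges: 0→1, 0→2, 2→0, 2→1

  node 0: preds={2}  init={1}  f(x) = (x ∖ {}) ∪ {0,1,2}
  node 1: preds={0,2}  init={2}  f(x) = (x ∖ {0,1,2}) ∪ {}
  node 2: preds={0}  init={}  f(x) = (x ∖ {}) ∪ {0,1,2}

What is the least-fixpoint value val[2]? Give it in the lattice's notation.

{0,1,2}

Worklist (5 pops):
  #1 pop 0: in={} → {0,1,2} (was {1}); enqueue []
  #2 pop 1: in={0,1,2} → {2} (no change)
  #3 pop 2: in={0,1,2} → {0,1,2} (was {}); enqueue [0,1]
  #4 pop 0: in={0,1,2} → {0,1,2} (no change)
  #5 pop 1: in={0,1,2} → {2} (no change)

Fixpoint:
  val[0] = {0,1,2}
  val[1] = {2}
  val[2] = {0,1,2}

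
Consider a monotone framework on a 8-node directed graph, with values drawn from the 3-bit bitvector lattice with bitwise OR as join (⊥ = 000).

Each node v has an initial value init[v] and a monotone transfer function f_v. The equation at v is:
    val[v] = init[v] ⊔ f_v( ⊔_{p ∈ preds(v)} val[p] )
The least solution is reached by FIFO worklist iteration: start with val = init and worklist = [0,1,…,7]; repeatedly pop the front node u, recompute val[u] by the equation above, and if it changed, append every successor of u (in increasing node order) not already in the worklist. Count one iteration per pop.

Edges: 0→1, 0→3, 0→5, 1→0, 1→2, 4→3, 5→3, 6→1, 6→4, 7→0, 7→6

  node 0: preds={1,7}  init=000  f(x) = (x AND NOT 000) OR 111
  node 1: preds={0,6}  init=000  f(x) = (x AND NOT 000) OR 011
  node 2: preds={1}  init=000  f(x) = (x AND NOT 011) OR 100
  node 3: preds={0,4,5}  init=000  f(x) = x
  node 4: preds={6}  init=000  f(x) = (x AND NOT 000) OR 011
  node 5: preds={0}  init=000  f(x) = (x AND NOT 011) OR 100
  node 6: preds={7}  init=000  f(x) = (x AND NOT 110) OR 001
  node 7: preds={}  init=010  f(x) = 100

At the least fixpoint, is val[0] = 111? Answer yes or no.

yes

Iteration log — 13 steps:
  step 1. node 0  ⊔preds=010  new=111  old=000  +wl: 
  step 2. node 1  ⊔preds=111  new=111  old=000  +wl: 0
  step 3. node 2  ⊔preds=111  new=100  old=000  +wl: 
  step 4. node 3  ⊔preds=111  new=111  old=000  +wl: 
  step 5. node 4  ⊔preds=000  new=011  old=000  +wl: 3
  step 6. node 5  ⊔preds=111  new=100  old=000  +wl: 
  step 7. node 6  ⊔preds=010  new=001  old=000  +wl: 1,4
  step 8. node 7  ⊔preds=000  new=110  old=010  +wl: 6
  step 9. node 0  ⊔preds=111  new=111  stable
  step 10. node 3  ⊔preds=111  new=111  stable
  step 11. node 1  ⊔preds=111  new=111  stable
  step 12. node 4  ⊔preds=001  new=011  stable
  step 13. node 6  ⊔preds=110  new=001  stable

Least fixpoint reached:
  node 0: 111
  node 1: 111
  node 2: 100
  node 3: 111
  node 4: 011
  node 5: 100
  node 6: 001
  node 7: 110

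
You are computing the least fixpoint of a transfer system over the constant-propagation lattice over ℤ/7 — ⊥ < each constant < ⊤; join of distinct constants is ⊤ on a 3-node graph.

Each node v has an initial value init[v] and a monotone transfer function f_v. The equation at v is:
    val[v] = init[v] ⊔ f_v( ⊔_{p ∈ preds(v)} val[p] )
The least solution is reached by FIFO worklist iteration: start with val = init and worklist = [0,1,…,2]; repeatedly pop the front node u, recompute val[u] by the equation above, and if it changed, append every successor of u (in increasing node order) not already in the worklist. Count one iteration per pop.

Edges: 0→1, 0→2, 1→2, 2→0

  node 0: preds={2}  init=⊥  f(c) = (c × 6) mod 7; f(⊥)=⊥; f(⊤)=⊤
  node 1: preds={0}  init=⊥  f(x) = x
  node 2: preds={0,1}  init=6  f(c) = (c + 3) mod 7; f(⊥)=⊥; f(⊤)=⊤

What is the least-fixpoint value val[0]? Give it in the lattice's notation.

⊤

Trace (6 dequeues):
  [1] u=0 | in 6 | out 1 | prev ⊥ | push {}
  [2] u=1 | in 1 | out 1 | prev ⊥ | push {}
  [3] u=2 | in 1 | out ⊤ | prev 6 | push {0}
  [4] u=0 | in ⊤ | out ⊤ | prev 1 | push {1,2}
  [5] u=1 | in ⊤ | out ⊤ | prev 1 | push {}
  [6] u=2 | in ⊤ | out ⊤ | ==

Converged values:
  [0] ⊤
  [1] ⊤
  [2] ⊤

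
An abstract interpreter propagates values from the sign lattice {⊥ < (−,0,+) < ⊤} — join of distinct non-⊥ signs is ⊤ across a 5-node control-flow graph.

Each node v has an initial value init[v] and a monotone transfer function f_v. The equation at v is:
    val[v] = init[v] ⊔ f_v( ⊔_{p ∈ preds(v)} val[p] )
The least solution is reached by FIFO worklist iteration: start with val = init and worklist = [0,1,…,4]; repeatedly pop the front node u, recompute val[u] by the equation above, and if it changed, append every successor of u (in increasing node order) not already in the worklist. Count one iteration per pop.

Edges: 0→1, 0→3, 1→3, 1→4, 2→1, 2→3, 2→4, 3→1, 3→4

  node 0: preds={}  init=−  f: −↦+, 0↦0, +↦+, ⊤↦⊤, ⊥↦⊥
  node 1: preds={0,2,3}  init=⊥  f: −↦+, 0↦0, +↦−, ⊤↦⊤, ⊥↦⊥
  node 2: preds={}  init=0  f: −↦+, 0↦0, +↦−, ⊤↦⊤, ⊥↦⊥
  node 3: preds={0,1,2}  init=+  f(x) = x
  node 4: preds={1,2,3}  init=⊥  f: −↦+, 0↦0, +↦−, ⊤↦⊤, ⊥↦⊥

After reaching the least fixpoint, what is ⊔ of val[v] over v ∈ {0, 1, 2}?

⊤

Trace (6 dequeues):
  [1] u=0 | in ⊥ | out − | ==
  [2] u=1 | in ⊤ | out ⊤ | prev ⊥ | push {}
  [3] u=2 | in ⊥ | out 0 | ==
  [4] u=3 | in ⊤ | out ⊤ | prev + | push {1}
  [5] u=4 | in ⊤ | out ⊤ | prev ⊥ | push {}
  [6] u=1 | in ⊤ | out ⊤ | ==

Converged values:
  [0] −
  [1] ⊤
  [2] 0
  [3] ⊤
  [4] ⊤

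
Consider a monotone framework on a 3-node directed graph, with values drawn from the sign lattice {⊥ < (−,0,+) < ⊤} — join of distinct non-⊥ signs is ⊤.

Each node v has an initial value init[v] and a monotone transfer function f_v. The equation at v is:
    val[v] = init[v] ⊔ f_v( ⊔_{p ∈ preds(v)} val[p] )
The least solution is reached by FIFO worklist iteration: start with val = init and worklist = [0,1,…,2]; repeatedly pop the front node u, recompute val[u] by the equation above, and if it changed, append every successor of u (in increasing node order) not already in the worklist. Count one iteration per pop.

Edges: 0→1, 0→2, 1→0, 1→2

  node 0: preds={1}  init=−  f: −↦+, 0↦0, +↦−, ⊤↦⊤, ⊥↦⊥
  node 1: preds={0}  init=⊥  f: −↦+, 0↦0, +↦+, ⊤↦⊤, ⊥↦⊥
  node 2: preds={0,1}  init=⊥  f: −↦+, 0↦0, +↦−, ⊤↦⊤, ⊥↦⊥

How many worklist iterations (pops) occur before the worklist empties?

4

Worklist (4 pops):
  #1 pop 0: in=⊥ → − (no change)
  #2 pop 1: in=− → + (was ⊥); enqueue [0]
  #3 pop 2: in=⊤ → ⊤ (was ⊥); enqueue []
  #4 pop 0: in=+ → − (no change)

Fixpoint:
  val[0] = −
  val[1] = +
  val[2] = ⊤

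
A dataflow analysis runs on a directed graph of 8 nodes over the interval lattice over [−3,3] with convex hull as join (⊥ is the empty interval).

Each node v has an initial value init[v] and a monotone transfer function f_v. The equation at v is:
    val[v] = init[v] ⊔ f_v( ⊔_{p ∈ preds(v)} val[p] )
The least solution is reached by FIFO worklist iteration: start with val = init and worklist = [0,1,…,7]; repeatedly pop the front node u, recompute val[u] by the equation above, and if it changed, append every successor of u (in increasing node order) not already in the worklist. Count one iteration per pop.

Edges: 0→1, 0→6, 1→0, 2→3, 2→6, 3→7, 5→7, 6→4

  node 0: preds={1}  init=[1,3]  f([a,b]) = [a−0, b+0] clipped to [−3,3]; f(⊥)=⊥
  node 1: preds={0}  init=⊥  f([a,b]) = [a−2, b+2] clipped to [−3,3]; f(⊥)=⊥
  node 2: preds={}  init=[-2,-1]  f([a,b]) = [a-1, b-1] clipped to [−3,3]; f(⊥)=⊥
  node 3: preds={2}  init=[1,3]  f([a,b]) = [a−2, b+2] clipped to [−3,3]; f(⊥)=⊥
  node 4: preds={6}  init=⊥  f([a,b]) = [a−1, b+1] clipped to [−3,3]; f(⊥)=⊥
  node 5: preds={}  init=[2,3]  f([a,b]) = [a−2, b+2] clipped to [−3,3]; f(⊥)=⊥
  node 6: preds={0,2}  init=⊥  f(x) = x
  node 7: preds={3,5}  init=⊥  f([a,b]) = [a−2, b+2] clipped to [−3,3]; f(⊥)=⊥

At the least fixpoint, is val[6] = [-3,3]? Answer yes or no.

yes

Worklist (16 pops):
  #1 pop 0: in=⊥ → [1,3] (no change)
  #2 pop 1: in=[1,3] → [-1,3] (was ⊥); enqueue [0]
  #3 pop 2: in=⊥ → [-2,-1] (no change)
  #4 pop 3: in=[-2,-1] → [-3,3] (was [1,3]); enqueue []
  #5 pop 4: in=⊥ → ⊥ (no change)
  #6 pop 5: in=⊥ → [2,3] (no change)
  #7 pop 6: in=[-2,3] → [-2,3] (was ⊥); enqueue [4]
  #8 pop 7: in=[-3,3] → [-3,3] (was ⊥); enqueue []
  #9 pop 0: in=[-1,3] → [-1,3] (was [1,3]); enqueue [1,6]
  #10 pop 4: in=[-2,3] → [-3,3] (was ⊥); enqueue []
  #11 pop 1: in=[-1,3] → [-3,3] (was [-1,3]); enqueue [0]
  #12 pop 6: in=[-2,3] → [-2,3] (no change)
  #13 pop 0: in=[-3,3] → [-3,3] (was [-1,3]); enqueue [1,6]
  #14 pop 1: in=[-3,3] → [-3,3] (no change)
  #15 pop 6: in=[-3,3] → [-3,3] (was [-2,3]); enqueue [4]
  #16 pop 4: in=[-3,3] → [-3,3] (no change)

Fixpoint:
  val[0] = [-3,3]
  val[1] = [-3,3]
  val[2] = [-2,-1]
  val[3] = [-3,3]
  val[4] = [-3,3]
  val[5] = [2,3]
  val[6] = [-3,3]
  val[7] = [-3,3]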